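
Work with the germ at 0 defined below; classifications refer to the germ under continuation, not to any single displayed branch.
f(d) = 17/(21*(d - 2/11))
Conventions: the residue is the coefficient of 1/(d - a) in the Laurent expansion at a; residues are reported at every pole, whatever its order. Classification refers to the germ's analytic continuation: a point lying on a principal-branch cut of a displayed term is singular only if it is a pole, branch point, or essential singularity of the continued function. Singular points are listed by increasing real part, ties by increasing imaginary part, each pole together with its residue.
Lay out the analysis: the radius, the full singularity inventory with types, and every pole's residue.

Denominator factor (d - 2/11): pole of order 1 at 2/11, modulus 2/11.
The radius of convergence is the smallest modulus among the singular points: 2/11.
At the order-1 pole 2/11 set g(d) = (d - (2/11))*f(d) = 17/21.
Simple pole: residue = g(a) at a = 2/11, which is 17/21.

Radius of convergence at 0: 2/11.
At 2/11: a pole of order 1; residue 17/21.


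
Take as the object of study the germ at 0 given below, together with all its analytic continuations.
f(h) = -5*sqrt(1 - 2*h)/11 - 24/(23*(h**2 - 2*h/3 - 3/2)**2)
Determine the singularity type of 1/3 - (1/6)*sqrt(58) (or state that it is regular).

The denominator factor h**2 - 2*h/3 - 3/2 vanishes at 1/3 - (1/6)*sqrt(58) and appears to the power 2; the numerator there equals -24/23, nonzero, and no other factor vanishes.
The branch terms are analytic at this point.
Hence a pole whose order is the multiplicity, 2.

The point is a pole of order 2.


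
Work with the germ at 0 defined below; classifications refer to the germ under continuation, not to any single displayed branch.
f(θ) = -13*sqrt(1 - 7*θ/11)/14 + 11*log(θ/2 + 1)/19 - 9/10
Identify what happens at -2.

The term (11/19)*log(1 - θ/(-2)) has argument 1 - -2/(-2) = 0 at -2: a logarithmic (infinitely-sheeted) branch point; the remaining terms are analytic or single-valued there.

The point is a logarithmic branch point.


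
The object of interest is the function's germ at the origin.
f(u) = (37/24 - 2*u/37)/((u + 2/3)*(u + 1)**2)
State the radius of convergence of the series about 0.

The radius of convergence is 2/3.

Denominator factor (u + 1)^2: pole of order 2 at -1, modulus 1.
Denominator factor (u + 2/3): pole of order 1 at -2/3, modulus 2/3.
The radius of convergence is the smallest modulus among the singular points: 2/3.


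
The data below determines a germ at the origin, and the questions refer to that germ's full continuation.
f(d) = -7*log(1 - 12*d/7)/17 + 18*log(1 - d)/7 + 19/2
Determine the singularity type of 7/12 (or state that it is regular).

The point is a logarithmic branch point.

The term (-7/17)*log(1 - d/(7/12)) has argument 1 - 7/12/(7/12) = 0 at 7/12: a logarithmic (infinitely-sheeted) branch point; the remaining terms are analytic or single-valued there.


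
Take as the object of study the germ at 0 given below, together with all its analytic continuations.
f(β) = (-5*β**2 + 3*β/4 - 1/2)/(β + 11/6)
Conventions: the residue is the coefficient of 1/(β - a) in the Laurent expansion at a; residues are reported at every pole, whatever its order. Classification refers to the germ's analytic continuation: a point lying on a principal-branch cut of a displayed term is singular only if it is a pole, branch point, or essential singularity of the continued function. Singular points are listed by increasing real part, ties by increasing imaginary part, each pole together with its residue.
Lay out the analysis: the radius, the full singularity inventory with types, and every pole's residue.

Denominator factor (β + 11/6): pole of order 1 at -11/6, modulus 11/6.
The radius of convergence is the smallest modulus among the singular points: 11/6.
At the order-1 pole -11/6 set g(β) = (β - (-11/6))*f(β) = -5*β**2 + 3*β/4 - 1/2.
Simple pole: residue = g(a) at a = -11/6, which is -1345/72.

Radius of convergence at 0: 11/6.
At -11/6: a pole of order 1; residue -1345/72.


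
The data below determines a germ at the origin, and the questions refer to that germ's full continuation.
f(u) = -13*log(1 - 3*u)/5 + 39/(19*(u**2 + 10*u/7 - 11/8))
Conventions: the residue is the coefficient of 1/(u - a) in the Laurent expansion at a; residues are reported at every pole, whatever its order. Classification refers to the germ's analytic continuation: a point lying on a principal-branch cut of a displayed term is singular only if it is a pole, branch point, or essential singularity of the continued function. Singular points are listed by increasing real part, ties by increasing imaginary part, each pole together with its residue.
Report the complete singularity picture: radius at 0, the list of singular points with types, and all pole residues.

Denominator factor (u**2 + 10*u/7 - 11/8): discriminant 739/98, real irrational roots -5/7 + (1/28)*sqrt(1478) and -5/7 - (1/28)*sqrt(1478); poles of order 1, moduli -5/7 + (1/28)*sqrt(1478) and 5/7 + (1/28)*sqrt(1478).
Branch term (-13/5)*log(1 - u/(1/3)): its argument vanishes at u = 1/3, a logarithmic branch point, modulus 1/3.
The radius of convergence is the smallest modulus among the singular points: 1/3.
The branch term is analytic at -5/7 - (1/28)*sqrt(1478) and contributes nothing to the residue; only the rational part matters.
The factor u**2 + 10*u/7 - 11/8 splits as (u - a)(u - a') with a = -5/7 - (1/28)*sqrt(1478), a' = -5/7 + (1/28)*sqrt(1478). At the order-1 pole a set g(u) = (u - a)*(rational part) = [39/19] / (u - a').
Simple pole: residue = g(a) at a = -5/7 - (1/28)*sqrt(1478), which is -(273/14041)*sqrt(1478).
The branch term is analytic at -5/7 + (1/28)*sqrt(1478) and contributes nothing to the residue; only the rational part matters.
The factor u**2 + 10*u/7 - 11/8 splits as (u - a)(u - a') with a = -5/7 + (1/28)*sqrt(1478), a' = -5/7 - (1/28)*sqrt(1478). At the order-1 pole a set g(u) = (u - a)*(rational part) = [39/19] / (u - a').
Simple pole: residue = g(a) at a = -5/7 + (1/28)*sqrt(1478), which is (273/14041)*sqrt(1478).
List the singular points by increasing real part (a conjugate pair: the negative imaginary part first).

Radius of convergence at 0: 1/3.
At -5/7 - (1/28)*sqrt(1478): a pole of order 1; residue -(273/14041)*sqrt(1478).
At 1/3: a logarithmic branch point.
At -5/7 + (1/28)*sqrt(1478): a pole of order 1; residue (273/14041)*sqrt(1478).


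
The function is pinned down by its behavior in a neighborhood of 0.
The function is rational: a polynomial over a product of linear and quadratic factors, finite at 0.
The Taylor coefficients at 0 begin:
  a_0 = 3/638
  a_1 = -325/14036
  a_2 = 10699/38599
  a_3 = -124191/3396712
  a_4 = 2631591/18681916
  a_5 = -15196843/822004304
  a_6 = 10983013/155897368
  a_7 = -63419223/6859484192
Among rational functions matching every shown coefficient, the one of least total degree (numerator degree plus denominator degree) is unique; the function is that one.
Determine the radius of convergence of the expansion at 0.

No rational of total degree below 5 reproduces all 8 coefficients; solving the [2/3] Pade equations on them gives f(ε) = (-6*ε**2 + ε/2 - 3/29)/((ε + 11)*(ε**2 - 2)), whose expansion matches every shown term.
Denominator factor (ε**2 - 2): discriminant 8, real irrational roots sqrt(2) and -sqrt(2); poles of order 1, moduli sqrt(2) and sqrt(2).
Denominator factor (ε + 11): pole of order 1 at -11, modulus 11.
The radius of convergence is the smallest modulus among the singular points: sqrt(2).

The radius of convergence is sqrt(2).


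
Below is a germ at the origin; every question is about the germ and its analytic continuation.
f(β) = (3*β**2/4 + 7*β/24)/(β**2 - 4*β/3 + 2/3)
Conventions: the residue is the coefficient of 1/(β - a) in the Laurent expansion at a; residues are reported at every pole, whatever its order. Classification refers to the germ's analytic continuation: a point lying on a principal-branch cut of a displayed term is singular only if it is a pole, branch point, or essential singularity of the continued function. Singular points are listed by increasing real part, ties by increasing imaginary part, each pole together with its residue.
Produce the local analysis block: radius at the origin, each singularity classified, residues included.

Denominator factor (β**2 - 4*β/3 + 2/3): discriminant -8/9, complex-conjugate roots (2/3) + ((1/3)*sqrt(2))*i and (2/3) - ((1/3)*sqrt(2))*i; poles of order 1, moduli (1/3)*sqrt(6) and (1/3)*sqrt(6).
The radius of convergence is the smallest modulus among the singular points: (1/3)*sqrt(6).
The factor β**2 - 4*β/3 + 2/3 splits as (β - a)(β - a') with a = (2/3) - ((1/3)*sqrt(2))*i, a' = (2/3) + ((1/3)*sqrt(2))*i. At the order-1 pole a set g(β) = (β - a)*f(β) = [3*β**2/4 + 7*β/24] / (β - a').
Simple pole: residue = g(a) at a = (2/3) - ((1/3)*sqrt(2))*i, which is (31/48) + ((13/48)*sqrt(2))*i.
The factor β**2 - 4*β/3 + 2/3 splits as (β - a)(β - a') with a = (2/3) + ((1/3)*sqrt(2))*i, a' = (2/3) - ((1/3)*sqrt(2))*i. At the order-1 pole a set g(β) = (β - a)*f(β) = [3*β**2/4 + 7*β/24] / (β - a').
Simple pole: residue = g(a) at a = (2/3) + ((1/3)*sqrt(2))*i, which is (31/48) - ((13/48)*sqrt(2))*i.
List the singular points by increasing real part (a conjugate pair: the negative imaginary part first).

Radius of convergence at 0: (1/3)*sqrt(6).
At (2/3) - ((1/3)*sqrt(2))*i: a pole of order 1; residue (31/48) + ((13/48)*sqrt(2))*i.
At (2/3) + ((1/3)*sqrt(2))*i: a pole of order 1; residue (31/48) - ((13/48)*sqrt(2))*i.


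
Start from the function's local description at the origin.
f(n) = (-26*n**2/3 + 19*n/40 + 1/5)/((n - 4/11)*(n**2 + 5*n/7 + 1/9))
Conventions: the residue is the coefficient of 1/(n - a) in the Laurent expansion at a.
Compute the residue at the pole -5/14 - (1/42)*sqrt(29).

The residue is -820259/230100 - (4917847/4448600)*sqrt(29).

The factor n**2 + 5*n/7 + 1/9 splits as (n - a)(n - a') with a = -5/14 - (1/42)*sqrt(29), a' = -5/14 + (1/42)*sqrt(29). At the order-1 pole a set g(n) = (n - a)*f(n) = [(-26*n**2/3 + 19*n/40 + 1/5)/(n - 4/11)] / (n - a').
Simple pole: residue = g(a) at a = -5/14 - (1/42)*sqrt(29), which is -820259/230100 - (4917847/4448600)*sqrt(29).


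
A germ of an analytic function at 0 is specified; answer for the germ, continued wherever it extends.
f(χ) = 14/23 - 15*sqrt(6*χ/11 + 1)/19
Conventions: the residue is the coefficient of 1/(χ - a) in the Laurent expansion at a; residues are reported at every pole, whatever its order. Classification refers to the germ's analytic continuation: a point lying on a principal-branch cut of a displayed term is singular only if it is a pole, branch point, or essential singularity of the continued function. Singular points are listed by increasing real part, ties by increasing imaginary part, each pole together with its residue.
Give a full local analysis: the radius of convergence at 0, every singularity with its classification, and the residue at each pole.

Branch term (-15/19)*sqrt(1 - χ/(-11/6)): its argument vanishes at χ = -11/6, a square-root branch point, modulus 11/6.
The radius of convergence is the smallest modulus among the singular points: 11/6.

Radius of convergence at 0: 11/6.
At -11/6: an algebraic (square-root) branch point.


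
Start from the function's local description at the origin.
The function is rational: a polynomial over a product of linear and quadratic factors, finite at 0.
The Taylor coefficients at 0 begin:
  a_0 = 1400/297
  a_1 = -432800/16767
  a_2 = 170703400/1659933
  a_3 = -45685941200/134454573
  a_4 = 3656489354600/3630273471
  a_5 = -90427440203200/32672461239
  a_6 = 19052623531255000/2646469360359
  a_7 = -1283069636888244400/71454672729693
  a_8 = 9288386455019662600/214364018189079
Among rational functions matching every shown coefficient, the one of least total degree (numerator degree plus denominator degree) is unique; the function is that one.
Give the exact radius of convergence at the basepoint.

The radius of convergence is -4/9 + (1/18)*sqrt(307).

No rational of total degree below 7 reproduces all 9 coefficients; solving the [1/6] Pade equations on them gives f(x) = (5*x/23 + 21/22)/((x + 3/5)**2*(x**2 - 8*x/9 - 3/4)**2), whose expansion matches every shown term.
Denominator factor (x + 3/5)^2: pole of order 2 at -3/5, modulus 3/5.
Denominator factor (x**2 - 8*x/9 - 3/4)^2: discriminant 307/81, real irrational roots 4/9 + (1/18)*sqrt(307) and 4/9 - (1/18)*sqrt(307); poles of order 2, moduli 4/9 + (1/18)*sqrt(307) and -4/9 + (1/18)*sqrt(307).
The radius of convergence is the smallest modulus among the singular points: -4/9 + (1/18)*sqrt(307).


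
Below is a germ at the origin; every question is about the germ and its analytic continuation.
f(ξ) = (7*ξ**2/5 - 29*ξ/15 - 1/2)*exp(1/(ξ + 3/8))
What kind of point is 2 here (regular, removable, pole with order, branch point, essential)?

There is no denominator, hence no pole anywhere.
The essential point of exp(1/(ξ - (-3/8))) is -3/8, not 2.
So the germ continues analytically to 2.

The point is a regular point.


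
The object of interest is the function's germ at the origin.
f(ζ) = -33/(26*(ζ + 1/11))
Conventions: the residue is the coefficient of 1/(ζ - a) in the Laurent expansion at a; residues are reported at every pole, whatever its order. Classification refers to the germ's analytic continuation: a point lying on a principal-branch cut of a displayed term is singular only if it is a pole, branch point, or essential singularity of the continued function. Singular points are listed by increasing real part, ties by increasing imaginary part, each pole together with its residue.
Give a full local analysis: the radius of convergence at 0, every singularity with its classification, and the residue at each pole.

Denominator factor (ζ + 1/11): pole of order 1 at -1/11, modulus 1/11.
The radius of convergence is the smallest modulus among the singular points: 1/11.
At the order-1 pole -1/11 set g(ζ) = (ζ - (-1/11))*f(ζ) = -33/26.
Simple pole: residue = g(a) at a = -1/11, which is -33/26.

Radius of convergence at 0: 1/11.
At -1/11: a pole of order 1; residue -33/26.


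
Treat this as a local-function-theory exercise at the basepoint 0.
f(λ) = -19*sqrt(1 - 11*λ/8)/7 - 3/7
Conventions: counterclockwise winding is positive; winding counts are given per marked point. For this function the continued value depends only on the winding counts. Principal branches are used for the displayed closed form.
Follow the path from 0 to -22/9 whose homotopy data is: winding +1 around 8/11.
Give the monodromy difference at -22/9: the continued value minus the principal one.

The rational part is single-valued and drops out of the difference; each branch term changes only by its own monodromy.
(-19/7)*sqrt(1 - λ/(8/11)): winding +1 is odd, the square root flips sign, contributing -2*(-19/7)*sqrt(1 - (-22/9)/(8/11)) = -2*(-19/7)*sqrt(157/36) = (19/21)*sqrt(157).
Summing the contributions at λ = -22/9 gives (19/21)*sqrt(157).

Continued minus principal equals (19/21)*sqrt(157).


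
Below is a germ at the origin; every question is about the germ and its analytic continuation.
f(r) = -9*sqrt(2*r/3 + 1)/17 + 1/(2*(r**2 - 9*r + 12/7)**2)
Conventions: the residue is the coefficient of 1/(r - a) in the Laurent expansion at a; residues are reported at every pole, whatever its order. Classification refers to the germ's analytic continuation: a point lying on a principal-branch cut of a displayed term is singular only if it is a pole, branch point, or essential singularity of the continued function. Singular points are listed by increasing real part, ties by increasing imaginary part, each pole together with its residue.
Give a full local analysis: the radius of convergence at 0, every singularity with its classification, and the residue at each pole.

Radius of convergence at 0: 9/2 - (1/14)*sqrt(3633).
At -3/2: an algebraic (square-root) branch point.
At 9/2 - (1/14)*sqrt(3633): a pole of order 2; residue (7/269361)*sqrt(3633).
At 9/2 + (1/14)*sqrt(3633): a pole of order 2; residue -(7/269361)*sqrt(3633).


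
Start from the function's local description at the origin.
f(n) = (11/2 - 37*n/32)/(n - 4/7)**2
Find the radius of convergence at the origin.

The radius of convergence is 4/7.

Denominator factor (n - 4/7)^2: pole of order 2 at 4/7, modulus 4/7.
The radius of convergence is the smallest modulus among the singular points: 4/7.


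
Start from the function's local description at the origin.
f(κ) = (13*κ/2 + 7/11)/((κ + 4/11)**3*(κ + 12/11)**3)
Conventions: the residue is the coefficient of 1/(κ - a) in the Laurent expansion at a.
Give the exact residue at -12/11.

The residue is 1976535/16384.

At the order-3 pole -12/11 set g(κ) = (κ - (-12/11))^3*f(κ) = (13*κ/2 + 7/11)/(κ + 4/11)**3.
Order-3 pole: residue = g''(a)/2; g''(-12/11) = 1976535/8192, so the residue is 1976535/16384.


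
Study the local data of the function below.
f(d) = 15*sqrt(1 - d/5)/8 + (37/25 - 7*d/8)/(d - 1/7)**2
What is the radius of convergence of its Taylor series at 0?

The radius of convergence is 1/7.

Denominator factor (d - 1/7)^2: pole of order 2 at 1/7, modulus 1/7.
Branch term (15/8)*sqrt(1 - d/(5)): its argument vanishes at d = 5, a square-root branch point, modulus 5.
The radius of convergence is the smallest modulus among the singular points: 1/7.


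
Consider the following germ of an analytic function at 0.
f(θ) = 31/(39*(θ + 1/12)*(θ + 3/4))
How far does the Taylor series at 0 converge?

Denominator factor (θ + 1/12): pole of order 1 at -1/12, modulus 1/12.
Denominator factor (θ + 3/4): pole of order 1 at -3/4, modulus 3/4.
The radius of convergence is the smallest modulus among the singular points: 1/12.

The radius of convergence is 1/12.


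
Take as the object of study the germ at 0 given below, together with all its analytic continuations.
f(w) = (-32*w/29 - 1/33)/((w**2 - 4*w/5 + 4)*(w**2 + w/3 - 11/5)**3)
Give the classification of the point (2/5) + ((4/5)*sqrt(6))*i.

The point is a pole of order 1.

The denominator factor w**2 - 4*w/5 + 4 vanishes at (2/5) + ((4/5)*sqrt(6))*i and appears to the power 1; the numerator there equals (-2257/4785) - ((128/145)*sqrt(6))*i, nonzero, and no other factor vanishes.
Hence a pole whose order is the multiplicity, 1.


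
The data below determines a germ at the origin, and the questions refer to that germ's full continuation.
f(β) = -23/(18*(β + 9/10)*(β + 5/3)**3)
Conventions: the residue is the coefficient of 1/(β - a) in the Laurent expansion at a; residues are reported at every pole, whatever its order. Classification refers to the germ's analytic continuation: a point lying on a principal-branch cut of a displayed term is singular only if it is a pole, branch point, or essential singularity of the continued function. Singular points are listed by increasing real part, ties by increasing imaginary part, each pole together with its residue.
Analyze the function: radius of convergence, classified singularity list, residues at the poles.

Radius of convergence at 0: 9/10.
At -5/3: a pole of order 3; residue 1500/529.
At -9/10: a pole of order 1; residue -1500/529.

Denominator factor (β + 5/3)^3: pole of order 3 at -5/3, modulus 5/3.
Denominator factor (β + 9/10): pole of order 1 at -9/10, modulus 9/10.
The radius of convergence is the smallest modulus among the singular points: 9/10.
At the order-3 pole -5/3 set g(β) = (β - (-5/3))^3*f(β) = -23/(18*(β + 9/10)).
Order-3 pole: residue = g''(a)/2; g''(-5/3) = 3000/529, so the residue is 1500/529.
At the order-1 pole -9/10 set g(β) = (β - (-9/10))*f(β) = -23/(18*(β + 5/3)**3).
Simple pole: residue = g(a) at a = -9/10, which is -1500/529.
List the singular points by increasing real part (a conjugate pair: the negative imaginary part first).


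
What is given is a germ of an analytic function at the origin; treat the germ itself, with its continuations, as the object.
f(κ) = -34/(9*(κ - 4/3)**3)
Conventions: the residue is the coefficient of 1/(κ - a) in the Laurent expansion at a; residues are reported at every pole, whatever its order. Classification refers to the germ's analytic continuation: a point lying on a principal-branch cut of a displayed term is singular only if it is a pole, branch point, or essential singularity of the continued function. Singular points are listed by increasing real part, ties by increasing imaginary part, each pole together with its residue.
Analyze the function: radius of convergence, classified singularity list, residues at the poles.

Denominator factor (κ - 4/3)^3: pole of order 3 at 4/3, modulus 4/3.
The radius of convergence is the smallest modulus among the singular points: 4/3.
At the order-3 pole 4/3 set g(κ) = (κ - (4/3))^3*f(κ) = -34/9.
Order-3 pole: residue = g''(a)/2; g''(4/3) = 0, so the residue is 0.

Radius of convergence at 0: 4/3.
At 4/3: a pole of order 3; residue 0.


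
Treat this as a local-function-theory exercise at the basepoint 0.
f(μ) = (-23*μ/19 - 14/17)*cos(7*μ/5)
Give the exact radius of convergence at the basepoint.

The radius of convergence is infinite.

The factor cos(7*μ/5) is entire and contributes no finite singular point.
The polynomial part has no poles.
No finite singular points: the Taylor series at 0 converges everywhere.


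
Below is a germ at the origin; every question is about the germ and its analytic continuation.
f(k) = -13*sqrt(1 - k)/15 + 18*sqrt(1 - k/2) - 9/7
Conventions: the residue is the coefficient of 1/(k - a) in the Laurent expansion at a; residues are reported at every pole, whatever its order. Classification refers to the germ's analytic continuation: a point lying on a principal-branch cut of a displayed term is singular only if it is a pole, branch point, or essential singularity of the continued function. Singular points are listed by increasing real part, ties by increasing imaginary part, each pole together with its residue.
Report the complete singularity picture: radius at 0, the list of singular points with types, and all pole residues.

Radius of convergence at 0: 1.
At 1: an algebraic (square-root) branch point.
At 2: an algebraic (square-root) branch point.

Branch term (18)*sqrt(1 - k/(2)): its argument vanishes at k = 2, a square-root branch point, modulus 2.
Branch term (-13/15)*sqrt(1 - k/(1)): its argument vanishes at k = 1, a square-root branch point, modulus 1.
The radius of convergence is the smallest modulus among the singular points: 1.
List the singular points by increasing real part (a conjugate pair: the negative imaginary part first).


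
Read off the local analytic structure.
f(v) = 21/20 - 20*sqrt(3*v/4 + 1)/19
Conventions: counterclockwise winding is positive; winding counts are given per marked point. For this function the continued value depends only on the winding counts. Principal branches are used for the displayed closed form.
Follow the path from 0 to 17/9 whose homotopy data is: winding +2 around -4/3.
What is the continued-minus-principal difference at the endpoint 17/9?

The rational part is single-valued and drops out of the difference; each branch term changes only by its own monodromy.
(-20/19)*sqrt(1 - v/(-4/3)): winding +2 is even, the square root returns to the same sheet, contribution 0.
Summing the contributions at v = 17/9 gives 0.

Continued minus principal equals 0.


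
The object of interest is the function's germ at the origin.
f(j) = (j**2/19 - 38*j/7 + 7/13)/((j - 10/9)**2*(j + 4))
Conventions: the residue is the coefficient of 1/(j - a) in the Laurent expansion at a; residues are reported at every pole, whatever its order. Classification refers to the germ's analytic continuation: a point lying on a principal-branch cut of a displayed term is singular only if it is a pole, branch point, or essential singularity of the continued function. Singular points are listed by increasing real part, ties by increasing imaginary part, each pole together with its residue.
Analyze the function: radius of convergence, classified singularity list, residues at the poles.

Denominator factor (j - 10/9)^2: pole of order 2 at 10/9, modulus 10/9.
Denominator factor (j + 4): pole of order 1 at -4, modulus 4.
The radius of convergence is the smallest modulus among the singular points: 10/9.
At the order-1 pole -4 set g(j) = (j - (-4))*f(j) = (j**2/19 - 38*j/7 + 7/13)/(j - 10/9)**2.
Simple pole: residue = g(a) at a = -4, which is 3234411/3658564.
At the order-2 pole 10/9 set g(j) = (j - (10/9))^2*f(j) = (j**2/19 - 38*j/7 + 7/13)/(j + 4).
Order-2 pole: residue = g'(a); g'(10/9) = -3041855/3658564, so the residue is -3041855/3658564.
List the singular points by increasing real part (a conjugate pair: the negative imaginary part first).

Radius of convergence at 0: 10/9.
At -4: a pole of order 1; residue 3234411/3658564.
At 10/9: a pole of order 2; residue -3041855/3658564.


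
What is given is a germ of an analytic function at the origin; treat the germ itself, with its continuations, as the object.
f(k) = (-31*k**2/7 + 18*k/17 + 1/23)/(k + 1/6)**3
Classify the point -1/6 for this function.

The denominator factor k + 1/6 vanishes at -1/6 and appears to the power 3; the numerator there equals -25225/98532, nonzero, and no other factor vanishes.
Hence a pole whose order is the multiplicity, 3.

The point is a pole of order 3.


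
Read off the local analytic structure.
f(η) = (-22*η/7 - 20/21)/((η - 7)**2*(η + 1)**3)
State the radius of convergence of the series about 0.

The radius of convergence is 1.

Denominator factor (η - 7)^2: pole of order 2 at 7, modulus 7.
Denominator factor (η + 1)^3: pole of order 3 at -1, modulus 1.
The radius of convergence is the smallest modulus among the singular points: 1.


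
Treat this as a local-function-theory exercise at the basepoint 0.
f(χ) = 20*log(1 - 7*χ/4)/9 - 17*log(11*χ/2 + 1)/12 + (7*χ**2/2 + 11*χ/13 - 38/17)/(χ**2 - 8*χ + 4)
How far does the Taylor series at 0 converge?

Denominator factor (χ**2 - 8*χ + 4): discriminant 48, real irrational roots 4 + (2)*sqrt(3) and 4 - (2)*sqrt(3); poles of order 1, moduli 4 + (2)*sqrt(3) and 4 - (2)*sqrt(3).
Branch term (20/9)*log(1 - χ/(4/7)): its argument vanishes at χ = 4/7, a logarithmic branch point, modulus 4/7.
Branch term (-17/12)*log(1 - χ/(-2/11)): its argument vanishes at χ = -2/11, a logarithmic branch point, modulus 2/11.
The radius of convergence is the smallest modulus among the singular points: 2/11.

The radius of convergence is 2/11.


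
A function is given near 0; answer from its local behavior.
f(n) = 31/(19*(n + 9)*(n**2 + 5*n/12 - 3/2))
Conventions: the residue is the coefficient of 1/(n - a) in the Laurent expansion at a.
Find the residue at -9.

The residue is 124/5757.

At the order-1 pole -9 set g(n) = (n - (-9))*f(n) = 31/(19*(n**2 + 5*n/12 - 3/2)).
Simple pole: residue = g(a) at a = -9, which is 124/5757.


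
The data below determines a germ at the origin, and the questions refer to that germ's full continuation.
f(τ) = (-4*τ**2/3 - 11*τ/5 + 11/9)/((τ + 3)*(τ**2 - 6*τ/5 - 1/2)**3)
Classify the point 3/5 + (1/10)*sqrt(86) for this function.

The denominator factor τ**2 - 6*τ/5 - 1/2 vanishes at 3/5 + (1/10)*sqrt(86) and appears to the power 3; the numerator there equals -388/225 - (19/50)*sqrt(86), nonzero, and no other factor vanishes.
Hence a pole whose order is the multiplicity, 3.

The point is a pole of order 3.


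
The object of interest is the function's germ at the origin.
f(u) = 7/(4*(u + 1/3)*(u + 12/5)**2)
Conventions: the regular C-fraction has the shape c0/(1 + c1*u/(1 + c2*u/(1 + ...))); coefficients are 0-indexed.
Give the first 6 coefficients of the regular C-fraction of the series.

The regular C-fraction coefficients are [175/192, 23/6, -385/552, 21365/42504, -24840/329021, 1155/4273].

Taylor coefficients (expand at 0): a_0 = 175/192, a_1 = -4025/1152, a_2 = 100975/9216, a_3 = -343525/10368, a_4 = 396287675/3981312, a_5 = -2378272925/7962624.
c0 = a_0 = 175/192. Peel one level at a time: if S = 1 + c*u/S' with S'(0) = 1, then c is the u-coefficient of S and S' = c*u/(S - 1).
S_1 = c0/f = 1 + (23/6)*u + (385/144)*u^2 + ...; c1 = 23/6.
S_2 = c1*u/(S_1 - 1) = 1 + (-385/552)*u + (106825/304704)*u^2 + ...; c2 = -385/552.
S_3 = c2*u/(S_2 - 1) = 1 + (21365/42504)*u + (225/5929)*u^2 + ...; c3 = 21365/42504.
S_4 = c3*u/(S_3 - 1) = 1 + (-24840/329021)*u + (372600/18258529)*u^2 + ...; c4 = -24840/329021.
S_5 = c4*u/(S_4 - 1) = 1 + (1155/4273)*u + ...; c5 = 1155/4273.


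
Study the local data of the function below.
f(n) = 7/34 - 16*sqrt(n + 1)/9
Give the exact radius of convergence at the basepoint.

The radius of convergence is 1.

Branch term (-16/9)*sqrt(1 - n/(-1)): its argument vanishes at n = -1, a square-root branch point, modulus 1.
The radius of convergence is the smallest modulus among the singular points: 1.


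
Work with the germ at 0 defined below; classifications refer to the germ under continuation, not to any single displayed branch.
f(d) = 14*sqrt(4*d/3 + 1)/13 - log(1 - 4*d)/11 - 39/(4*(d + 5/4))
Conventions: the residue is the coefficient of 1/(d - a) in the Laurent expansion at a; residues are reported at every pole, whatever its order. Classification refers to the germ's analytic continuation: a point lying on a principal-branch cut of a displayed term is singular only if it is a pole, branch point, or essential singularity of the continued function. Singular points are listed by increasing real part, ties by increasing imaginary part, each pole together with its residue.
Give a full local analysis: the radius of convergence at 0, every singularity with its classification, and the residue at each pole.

Denominator factor (d + 5/4): pole of order 1 at -5/4, modulus 5/4.
Branch term (14/13)*sqrt(1 - d/(-3/4)): its argument vanishes at d = -3/4, a square-root branch point, modulus 3/4.
Branch term (-1/11)*log(1 - d/(1/4)): its argument vanishes at d = 1/4, a logarithmic branch point, modulus 1/4.
The radius of convergence is the smallest modulus among the singular points: 1/4.
The branch terms are analytic at -5/4 and contribute nothing to the residue; only the rational part matters.
At the order-1 pole -5/4 set g(d) = (d - (-5/4))*(rational part) = -39/4.
Simple pole: residue = g(a) at a = -5/4, which is -39/4.
List the singular points by increasing real part (a conjugate pair: the negative imaginary part first).

Radius of convergence at 0: 1/4.
At -5/4: a pole of order 1; residue -39/4.
At -3/4: an algebraic (square-root) branch point.
At 1/4: a logarithmic branch point.


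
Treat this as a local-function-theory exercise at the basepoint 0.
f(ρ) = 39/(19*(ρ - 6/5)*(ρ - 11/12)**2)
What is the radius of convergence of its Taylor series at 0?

The radius of convergence is 11/12.

Denominator factor (ρ - 11/12)^2: pole of order 2 at 11/12, modulus 11/12.
Denominator factor (ρ - 6/5): pole of order 1 at 6/5, modulus 6/5.
The radius of convergence is the smallest modulus among the singular points: 11/12.


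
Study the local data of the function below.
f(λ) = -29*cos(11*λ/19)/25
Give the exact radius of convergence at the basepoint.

The factor cos(11*λ/19) is entire and contributes no finite singular point.
The polynomial part has no poles.
No finite singular points: the Taylor series at 0 converges everywhere.

The radius of convergence is infinite.


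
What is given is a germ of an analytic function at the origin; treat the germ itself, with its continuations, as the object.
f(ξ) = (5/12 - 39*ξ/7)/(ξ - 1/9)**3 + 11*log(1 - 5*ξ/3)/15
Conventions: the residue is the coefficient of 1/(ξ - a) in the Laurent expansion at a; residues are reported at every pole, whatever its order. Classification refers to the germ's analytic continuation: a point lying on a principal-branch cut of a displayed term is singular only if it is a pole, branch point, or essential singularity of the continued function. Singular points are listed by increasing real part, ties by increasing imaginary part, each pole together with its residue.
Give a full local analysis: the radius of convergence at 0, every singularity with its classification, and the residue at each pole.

Radius of convergence at 0: 1/9.
At 1/9: a pole of order 3; residue 0.
At 3/5: a logarithmic branch point.

Denominator factor (ξ - 1/9)^3: pole of order 3 at 1/9, modulus 1/9.
Branch term (11/15)*log(1 - ξ/(3/5)): its argument vanishes at ξ = 3/5, a logarithmic branch point, modulus 3/5.
The radius of convergence is the smallest modulus among the singular points: 1/9.
The branch term is analytic at 1/9 and contributes nothing to the residue; only the rational part matters.
At the order-3 pole 1/9 set g(ξ) = (ξ - (1/9))^3*(rational part) = 5/12 - 39*ξ/7.
Order-3 pole: residue = g''(a)/2; g''(1/9) = 0, so the residue is 0.
List the singular points by increasing real part (a conjugate pair: the negative imaginary part first).


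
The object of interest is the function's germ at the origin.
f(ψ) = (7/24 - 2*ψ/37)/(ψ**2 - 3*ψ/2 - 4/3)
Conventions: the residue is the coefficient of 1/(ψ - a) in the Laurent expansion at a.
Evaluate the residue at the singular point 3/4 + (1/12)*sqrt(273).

The residue is -1/37 + (223/40404)*sqrt(273).

The factor ψ**2 - 3*ψ/2 - 4/3 splits as (ψ - a)(ψ - a') with a = 3/4 + (1/12)*sqrt(273), a' = 3/4 - (1/12)*sqrt(273). At the order-1 pole a set g(ψ) = (ψ - a)*f(ψ) = [7/24 - 2*ψ/37] / (ψ - a').
Simple pole: residue = g(a) at a = 3/4 + (1/12)*sqrt(273), which is -1/37 + (223/40404)*sqrt(273).


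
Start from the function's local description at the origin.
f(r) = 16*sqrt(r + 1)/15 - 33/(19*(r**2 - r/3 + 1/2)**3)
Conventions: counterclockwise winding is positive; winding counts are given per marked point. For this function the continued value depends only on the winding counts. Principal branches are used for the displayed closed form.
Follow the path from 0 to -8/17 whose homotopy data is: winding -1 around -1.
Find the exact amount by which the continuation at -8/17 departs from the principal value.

Continued minus principal equals -(32/85)*sqrt(17).

The rational part is single-valued and drops out of the difference; each branch term changes only by its own monodromy.
(16/15)*sqrt(1 - r/(-1)): winding -1 is odd, the square root flips sign, contributing -2*(16/15)*sqrt(1 - (-8/17)/(-1)) = -2*(16/15)*sqrt(9/17) = -(32/85)*sqrt(17).
Summing the contributions at r = -8/17 gives -(32/85)*sqrt(17).


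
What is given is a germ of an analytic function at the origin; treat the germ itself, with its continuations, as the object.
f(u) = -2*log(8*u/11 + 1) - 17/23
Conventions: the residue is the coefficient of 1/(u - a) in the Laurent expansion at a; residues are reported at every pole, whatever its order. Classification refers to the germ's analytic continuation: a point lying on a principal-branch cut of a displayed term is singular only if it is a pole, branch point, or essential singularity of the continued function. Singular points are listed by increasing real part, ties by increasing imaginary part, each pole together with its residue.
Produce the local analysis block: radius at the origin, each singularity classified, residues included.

Branch term (-2)*log(1 - u/(-11/8)): its argument vanishes at u = -11/8, a logarithmic branch point, modulus 11/8.
The radius of convergence is the smallest modulus among the singular points: 11/8.

Radius of convergence at 0: 11/8.
At -11/8: a logarithmic branch point.


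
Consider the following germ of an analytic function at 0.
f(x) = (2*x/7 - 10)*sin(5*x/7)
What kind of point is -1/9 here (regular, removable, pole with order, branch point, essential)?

The point is a regular point.

There is no denominator, hence no pole anywhere.
The factor sin(5*x/7) is entire.
So the germ continues analytically to -1/9.


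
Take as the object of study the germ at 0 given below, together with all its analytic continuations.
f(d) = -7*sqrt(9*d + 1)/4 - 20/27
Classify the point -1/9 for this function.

The point is an algebraic (square-root) branch point.

The term (-7/4)*sqrt(1 - d/(-1/9)) has argument 1 - -1/9/(-1/9) = 0 at -1/9: a square-root (algebraic, two-sheeted) branch point; the remaining terms are analytic or single-valued there.


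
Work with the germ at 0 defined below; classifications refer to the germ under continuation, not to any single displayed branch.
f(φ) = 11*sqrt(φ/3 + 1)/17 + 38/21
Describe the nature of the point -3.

The term (11/17)*sqrt(1 - φ/(-3)) has argument 1 - -3/(-3) = 0 at -3: a square-root (algebraic, two-sheeted) branch point; the remaining terms are analytic or single-valued there.

The point is an algebraic (square-root) branch point.


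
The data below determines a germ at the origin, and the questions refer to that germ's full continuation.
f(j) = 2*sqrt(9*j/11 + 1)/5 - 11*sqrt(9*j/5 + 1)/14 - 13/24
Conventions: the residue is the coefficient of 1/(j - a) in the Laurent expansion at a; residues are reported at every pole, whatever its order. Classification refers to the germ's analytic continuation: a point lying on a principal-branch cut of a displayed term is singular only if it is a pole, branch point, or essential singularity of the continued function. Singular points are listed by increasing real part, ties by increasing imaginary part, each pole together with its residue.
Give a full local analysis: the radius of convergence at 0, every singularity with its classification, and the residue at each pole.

Radius of convergence at 0: 5/9.
At -11/9: an algebraic (square-root) branch point.
At -5/9: an algebraic (square-root) branch point.

Branch term (2/5)*sqrt(1 - j/(-11/9)): its argument vanishes at j = -11/9, a square-root branch point, modulus 11/9.
Branch term (-11/14)*sqrt(1 - j/(-5/9)): its argument vanishes at j = -5/9, a square-root branch point, modulus 5/9.
The radius of convergence is the smallest modulus among the singular points: 5/9.
List the singular points by increasing real part (a conjugate pair: the negative imaginary part first).


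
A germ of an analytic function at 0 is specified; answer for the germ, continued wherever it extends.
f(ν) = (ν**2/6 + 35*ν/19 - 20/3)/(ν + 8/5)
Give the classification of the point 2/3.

The point is a regular point.

Denominator factors: ν + 8/5 = 34/15 at ν = 2/3 — none vanishes.
So the germ continues analytically to 2/3.


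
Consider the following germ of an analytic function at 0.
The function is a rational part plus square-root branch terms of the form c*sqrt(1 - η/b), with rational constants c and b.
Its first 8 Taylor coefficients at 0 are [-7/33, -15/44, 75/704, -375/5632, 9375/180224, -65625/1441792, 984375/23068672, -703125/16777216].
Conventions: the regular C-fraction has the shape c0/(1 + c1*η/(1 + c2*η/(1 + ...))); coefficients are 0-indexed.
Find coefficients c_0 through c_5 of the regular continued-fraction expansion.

The regular C-fraction coefficients are [-7/33, -45/28, 215/112, 35/688, 395/688, 215/1264].

Taylor coefficients (read off): a_0 = -7/33, a_1 = -15/44, a_2 = 75/704, a_3 = -375/5632, a_4 = 9375/180224, a_5 = -65625/1441792.
c0 = a_0 = -7/33. Peel one level at a time: if S = 1 + c*η/S' with S'(0) = 1, then c is the η-coefficient of S and S' = c*η/(S - 1).
S_1 = c0/f = 1 + (-45/28)*η + (9675/3136)*η^2 + ...; c1 = -45/28.
S_2 = c1*η/(S_1 - 1) = 1 + (215/112)*η + (-25/256)*η^2 + ...; c2 = 215/112.
S_3 = c2*η/(S_2 - 1) = 1 + (35/688)*η + (-13825/473344)*η^2 + ...; c3 = 35/688.
S_4 = c3*η/(S_3 - 1) = 1 + (395/688)*η + (-25/256)*η^2 + ...; c4 = 395/688.
S_5 = c4*η/(S_4 - 1) = 1 + (215/1264)*η + ...; c5 = 215/1264.


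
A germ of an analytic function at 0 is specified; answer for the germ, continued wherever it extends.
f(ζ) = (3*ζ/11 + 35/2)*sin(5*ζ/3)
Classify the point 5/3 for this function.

There is no denominator, hence no pole anywhere.
The factor sin(5*ζ/3) is entire.
So the germ continues analytically to 5/3.

The point is a regular point.


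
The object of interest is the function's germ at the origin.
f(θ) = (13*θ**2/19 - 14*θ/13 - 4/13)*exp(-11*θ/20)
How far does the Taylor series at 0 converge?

The radius of convergence is infinite.

The factor exp(-11*θ/20) is entire and contributes no finite singular point.
The polynomial part has no poles.
No finite singular points: the Taylor series at 0 converges everywhere.
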